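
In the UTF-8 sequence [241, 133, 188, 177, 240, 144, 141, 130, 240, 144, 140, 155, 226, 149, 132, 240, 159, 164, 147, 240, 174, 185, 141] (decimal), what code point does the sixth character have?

U+2EE4D

Offset 0: leading byte 0xF1 = 11110001 → 4-byte char #1 = F1 85 BC B1.
Offset 4: leading byte 0xF0 = 11110000 → 4-byte char #2 = F0 90 8D 82.
Offset 8: leading byte 0xF0 = 11110000 → 4-byte char #3 = F0 90 8C 9B.
Offset 12: leading byte 0xE2 = 11100010 → 3-byte char #4 = E2 95 84.
Offset 15: leading byte 0xF0 = 11110000 → 4-byte char #5 = F0 9F A4 93.
Offset 19: leading byte 0xF0 = 11110000 → 4-byte char #6 = F0 AE B9 8D.
Leading byte 0xF0 = 11110000 matches 11110xxx → 4-byte sequence.
Byte 1: 0xF0 = 11110000, payload 000 (3 bits).
Byte 2: 0xAE = 10101110 (10xxxxxx ✓), payload 101110.
Byte 3: 0xB9 = 10111001 (10xxxxxx ✓), payload 111001.
Byte 4: 0x8D = 10001101 (10xxxxxx ✓), payload 001101.
Concatenate: 000101110111001001101 = 0x2EE4D (21 bits → U+2EE4D).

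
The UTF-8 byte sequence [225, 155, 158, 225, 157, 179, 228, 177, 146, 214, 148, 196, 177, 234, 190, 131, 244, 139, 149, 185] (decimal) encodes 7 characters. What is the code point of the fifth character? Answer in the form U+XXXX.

Offset 0: leading byte 0xE1 = 11100001 → 3-byte char #1 = E1 9B 9E.
Offset 3: leading byte 0xE1 = 11100001 → 3-byte char #2 = E1 9D B3.
Offset 6: leading byte 0xE4 = 11100100 → 3-byte char #3 = E4 B1 92.
Offset 9: leading byte 0xD6 = 11010110 → 2-byte char #4 = D6 94.
Offset 11: leading byte 0xC4 = 11000100 → 2-byte char #5 = C4 B1.
Leading byte 0xC4 = 11000100 matches 110xxxxx → 2-byte sequence.
Byte 1: 0xC4 = 11000100, payload 00100 (5 bits).
Byte 2: 0xB1 = 10110001 (10xxxxxx ✓), payload 110001.
Concatenate: 00100110001 = 0x131 (11 bits → U+0131).

U+0131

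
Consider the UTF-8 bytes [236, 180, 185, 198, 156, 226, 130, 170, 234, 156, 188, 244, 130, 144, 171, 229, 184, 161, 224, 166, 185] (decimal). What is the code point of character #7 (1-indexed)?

Offset 0: leading byte 0xEC = 11101100 → 3-byte char #1 = EC B4 B9.
Offset 3: leading byte 0xC6 = 11000110 → 2-byte char #2 = C6 9C.
Offset 5: leading byte 0xE2 = 11100010 → 3-byte char #3 = E2 82 AA.
Offset 8: leading byte 0xEA = 11101010 → 3-byte char #4 = EA 9C BC.
Offset 11: leading byte 0xF4 = 11110100 → 4-byte char #5 = F4 82 90 AB.
Offset 15: leading byte 0xE5 = 11100101 → 3-byte char #6 = E5 B8 A1.
Offset 18: leading byte 0xE0 = 11100000 → 3-byte char #7 = E0 A6 B9.
Leading byte 0xE0 = 11100000 matches 1110xxxx → 3-byte sequence.
Byte 1: 0xE0 = 11100000, payload 0000 (4 bits).
Byte 2: 0xA6 = 10100110 (10xxxxxx ✓), payload 100110.
Byte 3: 0xB9 = 10111001 (10xxxxxx ✓), payload 111001.
Concatenate: 0000100110111001 = 0x9B9 (16 bits → U+09B9).

U+09B9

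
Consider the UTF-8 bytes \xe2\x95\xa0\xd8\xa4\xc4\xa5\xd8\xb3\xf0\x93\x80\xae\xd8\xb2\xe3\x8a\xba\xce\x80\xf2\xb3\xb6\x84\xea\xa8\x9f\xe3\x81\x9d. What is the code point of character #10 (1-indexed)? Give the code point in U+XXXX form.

Offset 0: leading byte 0xE2 = 11100010 → 3-byte char #1 = E2 95 A0.
Offset 3: leading byte 0xD8 = 11011000 → 2-byte char #2 = D8 A4.
Offset 5: leading byte 0xC4 = 11000100 → 2-byte char #3 = C4 A5.
Offset 7: leading byte 0xD8 = 11011000 → 2-byte char #4 = D8 B3.
Offset 9: leading byte 0xF0 = 11110000 → 4-byte char #5 = F0 93 80 AE.
Offset 13: leading byte 0xD8 = 11011000 → 2-byte char #6 = D8 B2.
Offset 15: leading byte 0xE3 = 11100011 → 3-byte char #7 = E3 8A BA.
Offset 18: leading byte 0xCE = 11001110 → 2-byte char #8 = CE 80.
Offset 20: leading byte 0xF2 = 11110010 → 4-byte char #9 = F2 B3 B6 84.
Offset 24: leading byte 0xEA = 11101010 → 3-byte char #10 = EA A8 9F.
Leading byte 0xEA = 11101010 matches 1110xxxx → 3-byte sequence.
Byte 1: 0xEA = 11101010, payload 1010 (4 bits).
Byte 2: 0xA8 = 10101000 (10xxxxxx ✓), payload 101000.
Byte 3: 0x9F = 10011111 (10xxxxxx ✓), payload 011111.
Concatenate: 1010101000011111 = 0xAA1F (16 bits → U+AA1F).

U+AA1F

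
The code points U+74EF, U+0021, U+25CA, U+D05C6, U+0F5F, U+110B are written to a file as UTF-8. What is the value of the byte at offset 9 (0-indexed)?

0x97

U+74EF → 3-byte form E7 93 AF at offsets 0–2.
U+0021 → 1-byte form 21 at offsets 3–3.
U+25CA → 3-byte form E2 97 8A at offsets 4–6.
U+D05C6 → 4-byte form F3 90 97 86 at offsets 7–10.
Offset 9 falls in char 4's range; it's byte 3 of F3 90 97 86 = 0x97.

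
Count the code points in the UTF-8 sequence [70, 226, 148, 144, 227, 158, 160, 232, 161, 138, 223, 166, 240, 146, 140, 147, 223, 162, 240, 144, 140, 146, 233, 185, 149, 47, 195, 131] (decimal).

Byte at offset 0: 0x46 = 01000110 → 1-byte char (#1). Advance 1.
Byte at offset 1: 0xE2 = 11100010 → 3-byte char (#2). Advance 3.
Byte at offset 4: 0xE3 = 11100011 → 3-byte char (#3). Advance 3.
Byte at offset 7: 0xE8 = 11101000 → 3-byte char (#4). Advance 3.
Byte at offset 10: 0xDF = 11011111 → 2-byte char (#5). Advance 2.
Byte at offset 12: 0xF0 = 11110000 → 4-byte char (#6). Advance 4.
Byte at offset 16: 0xDF = 11011111 → 2-byte char (#7). Advance 2.
Byte at offset 18: 0xF0 = 11110000 → 4-byte char (#8). Advance 4.
Byte at offset 22: 0xE9 = 11101001 → 3-byte char (#9). Advance 3.
Byte at offset 25: 0x2F = 00101111 → 1-byte char (#10). Advance 1.
Byte at offset 26: 0xC3 = 11000011 → 2-byte char (#11). Advance 2.
Reached end at offset 28 after 11 code points.

11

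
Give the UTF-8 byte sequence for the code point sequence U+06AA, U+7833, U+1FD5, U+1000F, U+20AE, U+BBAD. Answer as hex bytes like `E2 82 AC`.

DA AA E7 A0 B3 E1 BF 95 F0 90 80 8F E2 82 AE EB AE AD

U+06AA: 2-byte form → DA AA.
U+7833: 3-byte form → E7 A0 B3.
U+1FD5: 3-byte form → E1 BF 95.
U+1000F: 4-byte form → F0 90 80 8F.
U+20AE: 3-byte form → E2 82 AE.
U+BBAD: 3-byte form → EB AE AD.
Concatenated (18 bytes): DA AA E7 A0 B3 E1 BF 95 F0 90 80 8F E2 82 AE EB AE AD.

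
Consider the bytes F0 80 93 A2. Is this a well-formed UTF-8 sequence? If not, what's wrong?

Leading byte 0xF0 = 11110000 → 4-byte form.
Continuation bytes all match 10xxxxxx. Payload decodes to 0x4E2.
But 0x4E2 < 0x10000, the minimum for a 4-byte sequence — this is an overlong encoding.

invalid (overlong encoding)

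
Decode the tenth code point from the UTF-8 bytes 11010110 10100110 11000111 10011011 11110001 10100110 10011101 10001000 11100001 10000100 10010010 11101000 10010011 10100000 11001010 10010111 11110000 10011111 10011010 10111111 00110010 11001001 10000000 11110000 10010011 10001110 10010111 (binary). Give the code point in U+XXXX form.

Offset 0: leading byte 0xD6 = 11010110 → 2-byte char #1 = D6 A6.
Offset 2: leading byte 0xC7 = 11000111 → 2-byte char #2 = C7 9B.
Offset 4: leading byte 0xF1 = 11110001 → 4-byte char #3 = F1 A6 9D 88.
Offset 8: leading byte 0xE1 = 11100001 → 3-byte char #4 = E1 84 92.
Offset 11: leading byte 0xE8 = 11101000 → 3-byte char #5 = E8 93 A0.
Offset 14: leading byte 0xCA = 11001010 → 2-byte char #6 = CA 97.
Offset 16: leading byte 0xF0 = 11110000 → 4-byte char #7 = F0 9F 9A BF.
Offset 20: leading byte 0x32 = 00110010 → 1-byte char #8 = 32.
Offset 21: leading byte 0xC9 = 11001001 → 2-byte char #9 = C9 80.
Offset 23: leading byte 0xF0 = 11110000 → 4-byte char #10 = F0 93 8E 97.
Leading byte 0xF0 = 11110000 matches 11110xxx → 4-byte sequence.
Byte 1: 0xF0 = 11110000, payload 000 (3 bits).
Byte 2: 0x93 = 10010011 (10xxxxxx ✓), payload 010011.
Byte 3: 0x8E = 10001110 (10xxxxxx ✓), payload 001110.
Byte 4: 0x97 = 10010111 (10xxxxxx ✓), payload 010111.
Concatenate: 000010011001110010111 = 0x13397 (21 bits → U+13397).

U+13397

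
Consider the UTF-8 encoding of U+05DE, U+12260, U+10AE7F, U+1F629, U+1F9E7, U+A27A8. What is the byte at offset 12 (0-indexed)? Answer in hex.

0x98

U+05DE → 2-byte form D7 9E at offsets 0–1.
U+12260 → 4-byte form F0 92 89 A0 at offsets 2–5.
U+10AE7F → 4-byte form F4 8A B9 BF at offsets 6–9.
U+1F629 → 4-byte form F0 9F 98 A9 at offsets 10–13.
Offset 12 falls in char 4's range; it's byte 3 of F0 9F 98 A9 = 0x98.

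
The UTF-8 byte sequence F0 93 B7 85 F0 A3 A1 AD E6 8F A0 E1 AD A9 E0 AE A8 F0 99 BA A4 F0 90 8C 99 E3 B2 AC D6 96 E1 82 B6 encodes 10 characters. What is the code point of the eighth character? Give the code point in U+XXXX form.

U+3CAC

Offset 0: leading byte 0xF0 = 11110000 → 4-byte char #1 = F0 93 B7 85.
Offset 4: leading byte 0xF0 = 11110000 → 4-byte char #2 = F0 A3 A1 AD.
Offset 8: leading byte 0xE6 = 11100110 → 3-byte char #3 = E6 8F A0.
Offset 11: leading byte 0xE1 = 11100001 → 3-byte char #4 = E1 AD A9.
Offset 14: leading byte 0xE0 = 11100000 → 3-byte char #5 = E0 AE A8.
Offset 17: leading byte 0xF0 = 11110000 → 4-byte char #6 = F0 99 BA A4.
Offset 21: leading byte 0xF0 = 11110000 → 4-byte char #7 = F0 90 8C 99.
Offset 25: leading byte 0xE3 = 11100011 → 3-byte char #8 = E3 B2 AC.
Leading byte 0xE3 = 11100011 matches 1110xxxx → 3-byte sequence.
Byte 1: 0xE3 = 11100011, payload 0011 (4 bits).
Byte 2: 0xB2 = 10110010 (10xxxxxx ✓), payload 110010.
Byte 3: 0xAC = 10101100 (10xxxxxx ✓), payload 101100.
Concatenate: 0011110010101100 = 0x3CAC (16 bits → U+3CAC).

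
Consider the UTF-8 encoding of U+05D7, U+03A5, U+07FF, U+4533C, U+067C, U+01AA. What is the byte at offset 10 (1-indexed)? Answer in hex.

0xBC

1-indexed offset 10 is 0-indexed offset 9.
U+05D7 → 2-byte form D7 97 at offsets 0–1.
U+03A5 → 2-byte form CE A5 at offsets 2–3.
U+07FF → 2-byte form DF BF at offsets 4–5.
U+4533C → 4-byte form F1 85 8C BC at offsets 6–9.
Offset 9 falls in char 4's range; it's byte 4 of F1 85 8C BC = 0xBC.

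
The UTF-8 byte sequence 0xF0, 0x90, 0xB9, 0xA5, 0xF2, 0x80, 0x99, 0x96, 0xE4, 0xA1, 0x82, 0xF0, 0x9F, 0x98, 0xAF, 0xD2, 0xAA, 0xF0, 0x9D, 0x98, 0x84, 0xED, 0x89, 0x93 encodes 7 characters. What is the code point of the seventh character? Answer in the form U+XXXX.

U+D253

Offset 0: leading byte 0xF0 = 11110000 → 4-byte char #1 = F0 90 B9 A5.
Offset 4: leading byte 0xF2 = 11110010 → 4-byte char #2 = F2 80 99 96.
Offset 8: leading byte 0xE4 = 11100100 → 3-byte char #3 = E4 A1 82.
Offset 11: leading byte 0xF0 = 11110000 → 4-byte char #4 = F0 9F 98 AF.
Offset 15: leading byte 0xD2 = 11010010 → 2-byte char #5 = D2 AA.
Offset 17: leading byte 0xF0 = 11110000 → 4-byte char #6 = F0 9D 98 84.
Offset 21: leading byte 0xED = 11101101 → 3-byte char #7 = ED 89 93.
Leading byte 0xED = 11101101 matches 1110xxxx → 3-byte sequence.
Byte 1: 0xED = 11101101, payload 1101 (4 bits).
Byte 2: 0x89 = 10001001 (10xxxxxx ✓), payload 001001.
Byte 3: 0x93 = 10010011 (10xxxxxx ✓), payload 010011.
Concatenate: 1101001001010011 = 0xD253 (16 bits → U+D253).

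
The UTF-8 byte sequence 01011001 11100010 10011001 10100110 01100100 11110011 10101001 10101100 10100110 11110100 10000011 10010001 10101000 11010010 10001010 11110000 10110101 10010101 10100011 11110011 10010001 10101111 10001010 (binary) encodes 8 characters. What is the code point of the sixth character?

U+048A

Offset 0: leading byte 0x59 = 01011001 → 1-byte char #1 = 59.
Offset 1: leading byte 0xE2 = 11100010 → 3-byte char #2 = E2 99 A6.
Offset 4: leading byte 0x64 = 01100100 → 1-byte char #3 = 64.
Offset 5: leading byte 0xF3 = 11110011 → 4-byte char #4 = F3 A9 AC A6.
Offset 9: leading byte 0xF4 = 11110100 → 4-byte char #5 = F4 83 91 A8.
Offset 13: leading byte 0xD2 = 11010010 → 2-byte char #6 = D2 8A.
Leading byte 0xD2 = 11010010 matches 110xxxxx → 2-byte sequence.
Byte 1: 0xD2 = 11010010, payload 10010 (5 bits).
Byte 2: 0x8A = 10001010 (10xxxxxx ✓), payload 001010.
Concatenate: 10010001010 = 0x48A (11 bits → U+048A).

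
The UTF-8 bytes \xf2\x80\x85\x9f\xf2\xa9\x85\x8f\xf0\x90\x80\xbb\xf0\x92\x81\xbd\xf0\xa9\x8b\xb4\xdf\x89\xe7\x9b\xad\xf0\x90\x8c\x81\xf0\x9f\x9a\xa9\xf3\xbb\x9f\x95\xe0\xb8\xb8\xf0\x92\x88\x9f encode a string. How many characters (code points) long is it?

Byte at offset 0: 0xF2 = 11110010 → 4-byte char (#1). Advance 4.
Byte at offset 4: 0xF2 = 11110010 → 4-byte char (#2). Advance 4.
Byte at offset 8: 0xF0 = 11110000 → 4-byte char (#3). Advance 4.
Byte at offset 12: 0xF0 = 11110000 → 4-byte char (#4). Advance 4.
Byte at offset 16: 0xF0 = 11110000 → 4-byte char (#5). Advance 4.
Byte at offset 20: 0xDF = 11011111 → 2-byte char (#6). Advance 2.
Byte at offset 22: 0xE7 = 11100111 → 3-byte char (#7). Advance 3.
Byte at offset 25: 0xF0 = 11110000 → 4-byte char (#8). Advance 4.
Byte at offset 29: 0xF0 = 11110000 → 4-byte char (#9). Advance 4.
Byte at offset 33: 0xF3 = 11110011 → 4-byte char (#10). Advance 4.
Byte at offset 37: 0xE0 = 11100000 → 3-byte char (#11). Advance 3.
Byte at offset 40: 0xF0 = 11110000 → 4-byte char (#12). Advance 4.
Reached end at offset 44 after 12 code points.

12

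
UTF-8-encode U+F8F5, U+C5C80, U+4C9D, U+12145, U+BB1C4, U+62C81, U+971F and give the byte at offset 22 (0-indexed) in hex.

0xE9

U+F8F5 → 3-byte form EF A3 B5 at offsets 0–2.
U+C5C80 → 4-byte form F3 85 B2 80 at offsets 3–6.
U+4C9D → 3-byte form E4 B2 9D at offsets 7–9.
U+12145 → 4-byte form F0 92 85 85 at offsets 10–13.
U+BB1C4 → 4-byte form F2 BB 87 84 at offsets 14–17.
U+62C81 → 4-byte form F1 A2 B2 81 at offsets 18–21.
U+971F → 3-byte form E9 9C 9F at offsets 22–24.
Offset 22 falls in char 7's range; it's byte 1 of E9 9C 9F = 0xE9.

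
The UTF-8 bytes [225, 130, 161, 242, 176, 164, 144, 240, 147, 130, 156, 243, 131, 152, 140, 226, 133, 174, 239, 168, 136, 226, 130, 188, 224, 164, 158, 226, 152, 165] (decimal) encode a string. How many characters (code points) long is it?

9

Byte at offset 0: 0xE1 = 11100001 → 3-byte char (#1). Advance 3.
Byte at offset 3: 0xF2 = 11110010 → 4-byte char (#2). Advance 4.
Byte at offset 7: 0xF0 = 11110000 → 4-byte char (#3). Advance 4.
Byte at offset 11: 0xF3 = 11110011 → 4-byte char (#4). Advance 4.
Byte at offset 15: 0xE2 = 11100010 → 3-byte char (#5). Advance 3.
Byte at offset 18: 0xEF = 11101111 → 3-byte char (#6). Advance 3.
Byte at offset 21: 0xE2 = 11100010 → 3-byte char (#7). Advance 3.
Byte at offset 24: 0xE0 = 11100000 → 3-byte char (#8). Advance 3.
Byte at offset 27: 0xE2 = 11100010 → 3-byte char (#9). Advance 3.
Reached end at offset 30 after 9 code points.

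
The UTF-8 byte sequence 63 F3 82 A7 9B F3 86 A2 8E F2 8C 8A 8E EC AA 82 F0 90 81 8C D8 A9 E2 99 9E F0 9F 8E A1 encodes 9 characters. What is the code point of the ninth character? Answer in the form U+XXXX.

Offset 0: leading byte 0x63 = 01100011 → 1-byte char #1 = 63.
Offset 1: leading byte 0xF3 = 11110011 → 4-byte char #2 = F3 82 A7 9B.
Offset 5: leading byte 0xF3 = 11110011 → 4-byte char #3 = F3 86 A2 8E.
Offset 9: leading byte 0xF2 = 11110010 → 4-byte char #4 = F2 8C 8A 8E.
Offset 13: leading byte 0xEC = 11101100 → 3-byte char #5 = EC AA 82.
Offset 16: leading byte 0xF0 = 11110000 → 4-byte char #6 = F0 90 81 8C.
Offset 20: leading byte 0xD8 = 11011000 → 2-byte char #7 = D8 A9.
Offset 22: leading byte 0xE2 = 11100010 → 3-byte char #8 = E2 99 9E.
Offset 25: leading byte 0xF0 = 11110000 → 4-byte char #9 = F0 9F 8E A1.
Leading byte 0xF0 = 11110000 matches 11110xxx → 4-byte sequence.
Byte 1: 0xF0 = 11110000, payload 000 (3 bits).
Byte 2: 0x9F = 10011111 (10xxxxxx ✓), payload 011111.
Byte 3: 0x8E = 10001110 (10xxxxxx ✓), payload 001110.
Byte 4: 0xA1 = 10100001 (10xxxxxx ✓), payload 100001.
Concatenate: 000011111001110100001 = 0x1F3A1 (21 bits → U+1F3A1).

U+1F3A1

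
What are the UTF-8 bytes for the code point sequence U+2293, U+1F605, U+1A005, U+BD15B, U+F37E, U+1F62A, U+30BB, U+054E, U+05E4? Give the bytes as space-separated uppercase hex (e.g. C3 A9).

U+2293: 3-byte form → E2 8A 93.
U+1F605: 4-byte form → F0 9F 98 85.
U+1A005: 4-byte form → F0 9A 80 85.
U+BD15B: 4-byte form → F2 BD 85 9B.
U+F37E: 3-byte form → EF 8D BE.
U+1F62A: 4-byte form → F0 9F 98 AA.
U+30BB: 3-byte form → E3 82 BB.
U+054E: 2-byte form → D5 8E.
U+05E4: 2-byte form → D7 A4.
Concatenated (29 bytes): E2 8A 93 F0 9F 98 85 F0 9A 80 85 F2 BD 85 9B EF 8D BE F0 9F 98 AA E3 82 BB D5 8E D7 A4.

E2 8A 93 F0 9F 98 85 F0 9A 80 85 F2 BD 85 9B EF 8D BE F0 9F 98 AA E3 82 BB D5 8E D7 A4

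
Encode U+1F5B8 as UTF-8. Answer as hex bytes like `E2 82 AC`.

F0 9F 96 B8

U+1F5B8 = 0x1F5B8 = 128440 decimal. In range U+10000–U+10FFFF → 4-byte form: 11110xxx 10xxxxxx 10xxxxxx 10xxxxxx.
Binary (21 bits): 000011111010110111000.
Split 3+6+6+6: 000 | 011111 | 010110 | 111000.
Byte 1: 11110000 = 0xF0.
Byte 2: 10011111 = 0x9F.
Byte 3: 10010110 = 0x96.
Byte 4: 10111000 = 0xB8.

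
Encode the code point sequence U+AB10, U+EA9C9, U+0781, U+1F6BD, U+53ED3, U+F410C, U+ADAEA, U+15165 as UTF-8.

EA AC 90 F3 AA A7 89 DE 81 F0 9F 9A BD F1 93 BB 93 F3 B4 84 8C F2 AD AB AA F0 95 85 A5

U+AB10: 3-byte form → EA AC 90.
U+EA9C9: 4-byte form → F3 AA A7 89.
U+0781: 2-byte form → DE 81.
U+1F6BD: 4-byte form → F0 9F 9A BD.
U+53ED3: 4-byte form → F1 93 BB 93.
U+F410C: 4-byte form → F3 B4 84 8C.
U+ADAEA: 4-byte form → F2 AD AB AA.
U+15165: 4-byte form → F0 95 85 A5.
Concatenated (29 bytes): EA AC 90 F3 AA A7 89 DE 81 F0 9F 9A BD F1 93 BB 93 F3 B4 84 8C F2 AD AB AA F0 95 85 A5.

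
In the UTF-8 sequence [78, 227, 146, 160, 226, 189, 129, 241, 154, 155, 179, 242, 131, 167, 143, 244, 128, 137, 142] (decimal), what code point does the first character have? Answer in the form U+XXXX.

Offset 0: leading byte 0x4E = 01001110 → 1-byte char #1 = 4E.
Leading byte 0x4E = 01001110 matches 0xxxxxxx → 1-byte sequence.
Byte 1: 0x4E = 01001110, payload 1001110 (7 bits).
Concatenate: 1001110 = 0x4E (7 bits → U+004E).

U+004E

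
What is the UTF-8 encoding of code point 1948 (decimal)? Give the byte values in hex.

DE 9C

U+079C = 0x79C = 1948 decimal. In range U+0080–U+07FF → 2-byte form: 110xxxxx 10xxxxxx.
Binary (11 bits): 11110011100.
Split 5+6: 11110 | 011100.
Byte 1: 11011110 = 0xDE.
Byte 2: 10011100 = 0x9C.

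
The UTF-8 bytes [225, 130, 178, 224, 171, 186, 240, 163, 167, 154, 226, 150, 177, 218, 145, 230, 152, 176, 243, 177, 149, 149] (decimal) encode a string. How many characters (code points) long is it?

Byte at offset 0: 0xE1 = 11100001 → 3-byte char (#1). Advance 3.
Byte at offset 3: 0xE0 = 11100000 → 3-byte char (#2). Advance 3.
Byte at offset 6: 0xF0 = 11110000 → 4-byte char (#3). Advance 4.
Byte at offset 10: 0xE2 = 11100010 → 3-byte char (#4). Advance 3.
Byte at offset 13: 0xDA = 11011010 → 2-byte char (#5). Advance 2.
Byte at offset 15: 0xE6 = 11100110 → 3-byte char (#6). Advance 3.
Byte at offset 18: 0xF3 = 11110011 → 4-byte char (#7). Advance 4.
Reached end at offset 22 after 7 code points.

7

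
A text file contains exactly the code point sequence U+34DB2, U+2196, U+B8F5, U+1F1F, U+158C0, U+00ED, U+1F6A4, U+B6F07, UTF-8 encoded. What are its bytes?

F0 B4 B6 B2 E2 86 96 EB A3 B5 E1 BC 9F F0 95 A3 80 C3 AD F0 9F 9A A4 F2 B6 BC 87

U+34DB2: 4-byte form → F0 B4 B6 B2.
U+2196: 3-byte form → E2 86 96.
U+B8F5: 3-byte form → EB A3 B5.
U+1F1F: 3-byte form → E1 BC 9F.
U+158C0: 4-byte form → F0 95 A3 80.
U+00ED: 2-byte form → C3 AD.
U+1F6A4: 4-byte form → F0 9F 9A A4.
U+B6F07: 4-byte form → F2 B6 BC 87.
Concatenated (27 bytes): F0 B4 B6 B2 E2 86 96 EB A3 B5 E1 BC 9F F0 95 A3 80 C3 AD F0 9F 9A A4 F2 B6 BC 87.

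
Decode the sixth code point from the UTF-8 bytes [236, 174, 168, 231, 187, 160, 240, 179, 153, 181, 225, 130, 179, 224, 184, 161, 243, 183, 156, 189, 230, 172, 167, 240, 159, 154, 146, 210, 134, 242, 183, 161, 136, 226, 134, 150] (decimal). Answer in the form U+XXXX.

Offset 0: leading byte 0xEC = 11101100 → 3-byte char #1 = EC AE A8.
Offset 3: leading byte 0xE7 = 11100111 → 3-byte char #2 = E7 BB A0.
Offset 6: leading byte 0xF0 = 11110000 → 4-byte char #3 = F0 B3 99 B5.
Offset 10: leading byte 0xE1 = 11100001 → 3-byte char #4 = E1 82 B3.
Offset 13: leading byte 0xE0 = 11100000 → 3-byte char #5 = E0 B8 A1.
Offset 16: leading byte 0xF3 = 11110011 → 4-byte char #6 = F3 B7 9C BD.
Leading byte 0xF3 = 11110011 matches 11110xxx → 4-byte sequence.
Byte 1: 0xF3 = 11110011, payload 011 (3 bits).
Byte 2: 0xB7 = 10110111 (10xxxxxx ✓), payload 110111.
Byte 3: 0x9C = 10011100 (10xxxxxx ✓), payload 011100.
Byte 4: 0xBD = 10111101 (10xxxxxx ✓), payload 111101.
Concatenate: 011110111011100111101 = 0xF773D (21 bits → U+F773D).

U+F773D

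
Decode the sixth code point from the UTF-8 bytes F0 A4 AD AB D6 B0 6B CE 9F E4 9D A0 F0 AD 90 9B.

U+2D41B

Offset 0: leading byte 0xF0 = 11110000 → 4-byte char #1 = F0 A4 AD AB.
Offset 4: leading byte 0xD6 = 11010110 → 2-byte char #2 = D6 B0.
Offset 6: leading byte 0x6B = 01101011 → 1-byte char #3 = 6B.
Offset 7: leading byte 0xCE = 11001110 → 2-byte char #4 = CE 9F.
Offset 9: leading byte 0xE4 = 11100100 → 3-byte char #5 = E4 9D A0.
Offset 12: leading byte 0xF0 = 11110000 → 4-byte char #6 = F0 AD 90 9B.
Leading byte 0xF0 = 11110000 matches 11110xxx → 4-byte sequence.
Byte 1: 0xF0 = 11110000, payload 000 (3 bits).
Byte 2: 0xAD = 10101101 (10xxxxxx ✓), payload 101101.
Byte 3: 0x90 = 10010000 (10xxxxxx ✓), payload 010000.
Byte 4: 0x9B = 10011011 (10xxxxxx ✓), payload 011011.
Concatenate: 000101101010000011011 = 0x2D41B (21 bits → U+2D41B).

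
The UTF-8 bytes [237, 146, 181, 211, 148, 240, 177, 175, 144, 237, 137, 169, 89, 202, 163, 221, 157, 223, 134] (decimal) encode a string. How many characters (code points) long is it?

8

Byte at offset 0: 0xED = 11101101 → 3-byte char (#1). Advance 3.
Byte at offset 3: 0xD3 = 11010011 → 2-byte char (#2). Advance 2.
Byte at offset 5: 0xF0 = 11110000 → 4-byte char (#3). Advance 4.
Byte at offset 9: 0xED = 11101101 → 3-byte char (#4). Advance 3.
Byte at offset 12: 0x59 = 01011001 → 1-byte char (#5). Advance 1.
Byte at offset 13: 0xCA = 11001010 → 2-byte char (#6). Advance 2.
Byte at offset 15: 0xDD = 11011101 → 2-byte char (#7). Advance 2.
Byte at offset 17: 0xDF = 11011111 → 2-byte char (#8). Advance 2.
Reached end at offset 19 after 8 code points.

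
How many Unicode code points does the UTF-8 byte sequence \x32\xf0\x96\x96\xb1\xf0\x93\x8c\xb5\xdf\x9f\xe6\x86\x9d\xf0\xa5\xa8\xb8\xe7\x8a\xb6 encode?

Byte at offset 0: 0x32 = 00110010 → 1-byte char (#1). Advance 1.
Byte at offset 1: 0xF0 = 11110000 → 4-byte char (#2). Advance 4.
Byte at offset 5: 0xF0 = 11110000 → 4-byte char (#3). Advance 4.
Byte at offset 9: 0xDF = 11011111 → 2-byte char (#4). Advance 2.
Byte at offset 11: 0xE6 = 11100110 → 3-byte char (#5). Advance 3.
Byte at offset 14: 0xF0 = 11110000 → 4-byte char (#6). Advance 4.
Byte at offset 18: 0xE7 = 11100111 → 3-byte char (#7). Advance 3.
Reached end at offset 21 after 7 code points.

7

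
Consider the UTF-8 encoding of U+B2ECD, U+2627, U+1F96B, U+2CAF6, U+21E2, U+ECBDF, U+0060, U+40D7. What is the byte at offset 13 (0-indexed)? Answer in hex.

U+B2ECD → 4-byte form F2 B2 BB 8D at offsets 0–3.
U+2627 → 3-byte form E2 98 A7 at offsets 4–6.
U+1F96B → 4-byte form F0 9F A5 AB at offsets 7–10.
U+2CAF6 → 4-byte form F0 AC AB B6 at offsets 11–14.
Offset 13 falls in char 4's range; it's byte 3 of F0 AC AB B6 = 0xAB.

0xAB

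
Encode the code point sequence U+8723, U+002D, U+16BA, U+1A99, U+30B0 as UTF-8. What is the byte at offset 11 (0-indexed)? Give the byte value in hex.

U+8723 → 3-byte form E8 9C A3 at offsets 0–2.
U+002D → 1-byte form 2D at offsets 3–3.
U+16BA → 3-byte form E1 9A BA at offsets 4–6.
U+1A99 → 3-byte form E1 AA 99 at offsets 7–9.
U+30B0 → 3-byte form E3 82 B0 at offsets 10–12.
Offset 11 falls in char 5's range; it's byte 2 of E3 82 B0 = 0x82.

0x82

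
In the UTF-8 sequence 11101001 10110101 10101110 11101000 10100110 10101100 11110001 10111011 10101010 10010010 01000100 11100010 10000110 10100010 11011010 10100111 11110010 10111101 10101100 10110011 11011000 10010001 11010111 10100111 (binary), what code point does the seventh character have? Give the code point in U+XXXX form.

Offset 0: leading byte 0xE9 = 11101001 → 3-byte char #1 = E9 B5 AE.
Offset 3: leading byte 0xE8 = 11101000 → 3-byte char #2 = E8 A6 AC.
Offset 6: leading byte 0xF1 = 11110001 → 4-byte char #3 = F1 BB AA 92.
Offset 10: leading byte 0x44 = 01000100 → 1-byte char #4 = 44.
Offset 11: leading byte 0xE2 = 11100010 → 3-byte char #5 = E2 86 A2.
Offset 14: leading byte 0xDA = 11011010 → 2-byte char #6 = DA A7.
Offset 16: leading byte 0xF2 = 11110010 → 4-byte char #7 = F2 BD AC B3.
Leading byte 0xF2 = 11110010 matches 11110xxx → 4-byte sequence.
Byte 1: 0xF2 = 11110010, payload 010 (3 bits).
Byte 2: 0xBD = 10111101 (10xxxxxx ✓), payload 111101.
Byte 3: 0xAC = 10101100 (10xxxxxx ✓), payload 101100.
Byte 4: 0xB3 = 10110011 (10xxxxxx ✓), payload 110011.
Concatenate: 010111101101100110011 = 0xBDB33 (21 bits → U+BDB33).

U+BDB33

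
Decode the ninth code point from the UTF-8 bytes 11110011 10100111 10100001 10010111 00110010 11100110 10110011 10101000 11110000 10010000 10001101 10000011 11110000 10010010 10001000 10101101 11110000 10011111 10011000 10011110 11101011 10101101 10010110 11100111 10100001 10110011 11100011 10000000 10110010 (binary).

U+3032

Offset 0: leading byte 0xF3 = 11110011 → 4-byte char #1 = F3 A7 A1 97.
Offset 4: leading byte 0x32 = 00110010 → 1-byte char #2 = 32.
Offset 5: leading byte 0xE6 = 11100110 → 3-byte char #3 = E6 B3 A8.
Offset 8: leading byte 0xF0 = 11110000 → 4-byte char #4 = F0 90 8D 83.
Offset 12: leading byte 0xF0 = 11110000 → 4-byte char #5 = F0 92 88 AD.
Offset 16: leading byte 0xF0 = 11110000 → 4-byte char #6 = F0 9F 98 9E.
Offset 20: leading byte 0xEB = 11101011 → 3-byte char #7 = EB AD 96.
Offset 23: leading byte 0xE7 = 11100111 → 3-byte char #8 = E7 A1 B3.
Offset 26: leading byte 0xE3 = 11100011 → 3-byte char #9 = E3 80 B2.
Leading byte 0xE3 = 11100011 matches 1110xxxx → 3-byte sequence.
Byte 1: 0xE3 = 11100011, payload 0011 (4 bits).
Byte 2: 0x80 = 10000000 (10xxxxxx ✓), payload 000000.
Byte 3: 0xB2 = 10110010 (10xxxxxx ✓), payload 110010.
Concatenate: 0011000000110010 = 0x3032 (16 bits → U+3032).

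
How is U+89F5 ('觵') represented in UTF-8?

U+89F5 = 0x89F5 = 35317 decimal. In range U+0800–U+FFFF → 3-byte form: 1110xxxx 10xxxxxx 10xxxxxx.
Binary (16 bits): 1000100111110101.
Split 4+6+6: 1000 | 100111 | 110101.
Byte 1: 11101000 = 0xE8.
Byte 2: 10100111 = 0xA7.
Byte 3: 10110101 = 0xB5.

E8 A7 B5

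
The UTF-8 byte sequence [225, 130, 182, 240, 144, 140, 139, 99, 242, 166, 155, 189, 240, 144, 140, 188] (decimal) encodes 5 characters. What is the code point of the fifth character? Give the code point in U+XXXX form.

U+1033C

Offset 0: leading byte 0xE1 = 11100001 → 3-byte char #1 = E1 82 B6.
Offset 3: leading byte 0xF0 = 11110000 → 4-byte char #2 = F0 90 8C 8B.
Offset 7: leading byte 0x63 = 01100011 → 1-byte char #3 = 63.
Offset 8: leading byte 0xF2 = 11110010 → 4-byte char #4 = F2 A6 9B BD.
Offset 12: leading byte 0xF0 = 11110000 → 4-byte char #5 = F0 90 8C BC.
Leading byte 0xF0 = 11110000 matches 11110xxx → 4-byte sequence.
Byte 1: 0xF0 = 11110000, payload 000 (3 bits).
Byte 2: 0x90 = 10010000 (10xxxxxx ✓), payload 010000.
Byte 3: 0x8C = 10001100 (10xxxxxx ✓), payload 001100.
Byte 4: 0xBC = 10111100 (10xxxxxx ✓), payload 111100.
Concatenate: 000010000001100111100 = 0x1033C (21 bits → U+1033C).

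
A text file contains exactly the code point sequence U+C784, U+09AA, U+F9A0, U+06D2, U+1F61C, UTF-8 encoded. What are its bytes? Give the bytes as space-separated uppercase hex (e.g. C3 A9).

U+C784: 3-byte form → EC 9E 84.
U+09AA: 3-byte form → E0 A6 AA.
U+F9A0: 3-byte form → EF A6 A0.
U+06D2: 2-byte form → DB 92.
U+1F61C: 4-byte form → F0 9F 98 9C.
Concatenated (15 bytes): EC 9E 84 E0 A6 AA EF A6 A0 DB 92 F0 9F 98 9C.

EC 9E 84 E0 A6 AA EF A6 A0 DB 92 F0 9F 98 9C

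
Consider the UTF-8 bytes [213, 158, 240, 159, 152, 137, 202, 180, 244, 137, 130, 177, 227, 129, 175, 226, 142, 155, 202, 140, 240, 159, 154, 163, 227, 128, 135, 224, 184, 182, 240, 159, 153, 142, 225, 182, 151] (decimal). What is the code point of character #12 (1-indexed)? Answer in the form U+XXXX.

U+1D97

Offset 0: leading byte 0xD5 = 11010101 → 2-byte char #1 = D5 9E.
Offset 2: leading byte 0xF0 = 11110000 → 4-byte char #2 = F0 9F 98 89.
Offset 6: leading byte 0xCA = 11001010 → 2-byte char #3 = CA B4.
Offset 8: leading byte 0xF4 = 11110100 → 4-byte char #4 = F4 89 82 B1.
Offset 12: leading byte 0xE3 = 11100011 → 3-byte char #5 = E3 81 AF.
Offset 15: leading byte 0xE2 = 11100010 → 3-byte char #6 = E2 8E 9B.
Offset 18: leading byte 0xCA = 11001010 → 2-byte char #7 = CA 8C.
Offset 20: leading byte 0xF0 = 11110000 → 4-byte char #8 = F0 9F 9A A3.
Offset 24: leading byte 0xE3 = 11100011 → 3-byte char #9 = E3 80 87.
Offset 27: leading byte 0xE0 = 11100000 → 3-byte char #10 = E0 B8 B6.
Offset 30: leading byte 0xF0 = 11110000 → 4-byte char #11 = F0 9F 99 8E.
Offset 34: leading byte 0xE1 = 11100001 → 3-byte char #12 = E1 B6 97.
Leading byte 0xE1 = 11100001 matches 1110xxxx → 3-byte sequence.
Byte 1: 0xE1 = 11100001, payload 0001 (4 bits).
Byte 2: 0xB6 = 10110110 (10xxxxxx ✓), payload 110110.
Byte 3: 0x97 = 10010111 (10xxxxxx ✓), payload 010111.
Concatenate: 0001110110010111 = 0x1D97 (16 bits → U+1D97).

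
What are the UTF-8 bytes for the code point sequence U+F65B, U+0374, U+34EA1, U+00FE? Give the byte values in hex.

EF 99 9B CD B4 F0 B4 BA A1 C3 BE

U+F65B: 3-byte form → EF 99 9B.
U+0374: 2-byte form → CD B4.
U+34EA1: 4-byte form → F0 B4 BA A1.
U+00FE: 2-byte form → C3 BE.
Concatenated (11 bytes): EF 99 9B CD B4 F0 B4 BA A1 C3 BE.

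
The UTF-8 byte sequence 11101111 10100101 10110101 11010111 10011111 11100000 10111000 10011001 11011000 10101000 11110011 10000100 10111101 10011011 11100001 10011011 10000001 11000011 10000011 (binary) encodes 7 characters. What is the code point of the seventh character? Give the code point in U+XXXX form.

Offset 0: leading byte 0xEF = 11101111 → 3-byte char #1 = EF A5 B5.
Offset 3: leading byte 0xD7 = 11010111 → 2-byte char #2 = D7 9F.
Offset 5: leading byte 0xE0 = 11100000 → 3-byte char #3 = E0 B8 99.
Offset 8: leading byte 0xD8 = 11011000 → 2-byte char #4 = D8 A8.
Offset 10: leading byte 0xF3 = 11110011 → 4-byte char #5 = F3 84 BD 9B.
Offset 14: leading byte 0xE1 = 11100001 → 3-byte char #6 = E1 9B 81.
Offset 17: leading byte 0xC3 = 11000011 → 2-byte char #7 = C3 83.
Leading byte 0xC3 = 11000011 matches 110xxxxx → 2-byte sequence.
Byte 1: 0xC3 = 11000011, payload 00011 (5 bits).
Byte 2: 0x83 = 10000011 (10xxxxxx ✓), payload 000011.
Concatenate: 00011000011 = 0xC3 (11 bits → U+00C3).

U+00C3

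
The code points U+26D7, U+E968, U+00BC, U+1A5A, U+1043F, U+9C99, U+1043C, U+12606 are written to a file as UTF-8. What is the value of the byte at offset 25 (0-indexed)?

U+26D7 → 3-byte form E2 9B 97 at offsets 0–2.
U+E968 → 3-byte form EE A5 A8 at offsets 3–5.
U+00BC → 2-byte form C2 BC at offsets 6–7.
U+1A5A → 3-byte form E1 A9 9A at offsets 8–10.
U+1043F → 4-byte form F0 90 90 BF at offsets 11–14.
U+9C99 → 3-byte form E9 B2 99 at offsets 15–17.
U+1043C → 4-byte form F0 90 90 BC at offsets 18–21.
U+12606 → 4-byte form F0 92 98 86 at offsets 22–25.
Offset 25 falls in char 8's range; it's byte 4 of F0 92 98 86 = 0x86.

0x86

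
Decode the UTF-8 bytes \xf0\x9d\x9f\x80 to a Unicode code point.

U+1D7C0

Leading byte 0xF0 = 11110000 matches 11110xxx → 4-byte sequence.
Byte 1: 0xF0 = 11110000, payload 000 (3 bits).
Byte 2: 0x9D = 10011101 (10xxxxxx ✓), payload 011101.
Byte 3: 0x9F = 10011111 (10xxxxxx ✓), payload 011111.
Byte 4: 0x80 = 10000000 (10xxxxxx ✓), payload 000000.
Concatenate: 000011101011111000000 = 0x1D7C0 (21 bits → U+1D7C0).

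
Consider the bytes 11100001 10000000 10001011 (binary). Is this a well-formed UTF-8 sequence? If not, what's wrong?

valid

Leading byte 0xE1 = 11100001 → 3-byte form.
Continuation bytes 0x80=10000000, 0x8B=10001011 all match 10xxxxxx.
Decoded value 0x100B is ≥ 0x800 (shortest form) and not a surrogate.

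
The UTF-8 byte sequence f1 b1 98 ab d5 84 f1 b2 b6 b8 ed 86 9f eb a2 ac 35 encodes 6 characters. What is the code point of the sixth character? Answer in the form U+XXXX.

U+0035

Offset 0: leading byte 0xF1 = 11110001 → 4-byte char #1 = F1 B1 98 AB.
Offset 4: leading byte 0xD5 = 11010101 → 2-byte char #2 = D5 84.
Offset 6: leading byte 0xF1 = 11110001 → 4-byte char #3 = F1 B2 B6 B8.
Offset 10: leading byte 0xED = 11101101 → 3-byte char #4 = ED 86 9F.
Offset 13: leading byte 0xEB = 11101011 → 3-byte char #5 = EB A2 AC.
Offset 16: leading byte 0x35 = 00110101 → 1-byte char #6 = 35.
Leading byte 0x35 = 00110101 matches 0xxxxxxx → 1-byte sequence.
Byte 1: 0x35 = 00110101, payload 0110101 (7 bits).
Concatenate: 0110101 = 0x35 (7 bits → U+0035).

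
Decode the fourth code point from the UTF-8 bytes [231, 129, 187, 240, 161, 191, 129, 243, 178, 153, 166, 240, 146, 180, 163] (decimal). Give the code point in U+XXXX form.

U+12D23

Offset 0: leading byte 0xE7 = 11100111 → 3-byte char #1 = E7 81 BB.
Offset 3: leading byte 0xF0 = 11110000 → 4-byte char #2 = F0 A1 BF 81.
Offset 7: leading byte 0xF3 = 11110011 → 4-byte char #3 = F3 B2 99 A6.
Offset 11: leading byte 0xF0 = 11110000 → 4-byte char #4 = F0 92 B4 A3.
Leading byte 0xF0 = 11110000 matches 11110xxx → 4-byte sequence.
Byte 1: 0xF0 = 11110000, payload 000 (3 bits).
Byte 2: 0x92 = 10010010 (10xxxxxx ✓), payload 010010.
Byte 3: 0xB4 = 10110100 (10xxxxxx ✓), payload 110100.
Byte 4: 0xA3 = 10100011 (10xxxxxx ✓), payload 100011.
Concatenate: 000010010110100100011 = 0x12D23 (21 bits → U+12D23).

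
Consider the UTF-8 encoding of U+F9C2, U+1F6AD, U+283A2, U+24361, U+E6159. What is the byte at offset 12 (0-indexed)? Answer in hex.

0xA4

U+F9C2 → 3-byte form EF A7 82 at offsets 0–2.
U+1F6AD → 4-byte form F0 9F 9A AD at offsets 3–6.
U+283A2 → 4-byte form F0 A8 8E A2 at offsets 7–10.
U+24361 → 4-byte form F0 A4 8D A1 at offsets 11–14.
Offset 12 falls in char 4's range; it's byte 2 of F0 A4 8D A1 = 0xA4.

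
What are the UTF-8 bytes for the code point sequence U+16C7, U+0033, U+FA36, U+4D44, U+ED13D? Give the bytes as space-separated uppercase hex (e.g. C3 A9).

U+16C7: 3-byte form → E1 9B 87.
U+0033: 1-byte form → 33.
U+FA36: 3-byte form → EF A8 B6.
U+4D44: 3-byte form → E4 B5 84.
U+ED13D: 4-byte form → F3 AD 84 BD.
Concatenated (14 bytes): E1 9B 87 33 EF A8 B6 E4 B5 84 F3 AD 84 BD.

E1 9B 87 33 EF A8 B6 E4 B5 84 F3 AD 84 BD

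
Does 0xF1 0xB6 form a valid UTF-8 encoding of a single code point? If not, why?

invalid (sequence truncated)

Leading byte 0xF1 = 11110001 → 4-byte form, but only 2 bytes are present.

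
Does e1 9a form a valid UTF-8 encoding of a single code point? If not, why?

Leading byte 0xE1 = 11100001 → 3-byte form, but only 2 bytes are present.

invalid (sequence truncated)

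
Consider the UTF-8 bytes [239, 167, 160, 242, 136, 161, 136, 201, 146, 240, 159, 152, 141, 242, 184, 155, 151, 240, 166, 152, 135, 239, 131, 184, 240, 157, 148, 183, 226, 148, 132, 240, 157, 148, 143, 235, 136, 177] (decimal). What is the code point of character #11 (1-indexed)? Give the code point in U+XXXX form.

Offset 0: leading byte 0xEF = 11101111 → 3-byte char #1 = EF A7 A0.
Offset 3: leading byte 0xF2 = 11110010 → 4-byte char #2 = F2 88 A1 88.
Offset 7: leading byte 0xC9 = 11001001 → 2-byte char #3 = C9 92.
Offset 9: leading byte 0xF0 = 11110000 → 4-byte char #4 = F0 9F 98 8D.
Offset 13: leading byte 0xF2 = 11110010 → 4-byte char #5 = F2 B8 9B 97.
Offset 17: leading byte 0xF0 = 11110000 → 4-byte char #6 = F0 A6 98 87.
Offset 21: leading byte 0xEF = 11101111 → 3-byte char #7 = EF 83 B8.
Offset 24: leading byte 0xF0 = 11110000 → 4-byte char #8 = F0 9D 94 B7.
Offset 28: leading byte 0xE2 = 11100010 → 3-byte char #9 = E2 94 84.
Offset 31: leading byte 0xF0 = 11110000 → 4-byte char #10 = F0 9D 94 8F.
Offset 35: leading byte 0xEB = 11101011 → 3-byte char #11 = EB 88 B1.
Leading byte 0xEB = 11101011 matches 1110xxxx → 3-byte sequence.
Byte 1: 0xEB = 11101011, payload 1011 (4 bits).
Byte 2: 0x88 = 10001000 (10xxxxxx ✓), payload 001000.
Byte 3: 0xB1 = 10110001 (10xxxxxx ✓), payload 110001.
Concatenate: 1011001000110001 = 0xB231 (16 bits → U+B231).

U+B231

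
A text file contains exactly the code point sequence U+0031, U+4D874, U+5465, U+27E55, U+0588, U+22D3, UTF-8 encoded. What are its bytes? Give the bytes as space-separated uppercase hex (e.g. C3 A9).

U+0031: 1-byte form → 31.
U+4D874: 4-byte form → F1 8D A1 B4.
U+5465: 3-byte form → E5 91 A5.
U+27E55: 4-byte form → F0 A7 B9 95.
U+0588: 2-byte form → D6 88.
U+22D3: 3-byte form → E2 8B 93.
Concatenated (17 bytes): 31 F1 8D A1 B4 E5 91 A5 F0 A7 B9 95 D6 88 E2 8B 93.

31 F1 8D A1 B4 E5 91 A5 F0 A7 B9 95 D6 88 E2 8B 93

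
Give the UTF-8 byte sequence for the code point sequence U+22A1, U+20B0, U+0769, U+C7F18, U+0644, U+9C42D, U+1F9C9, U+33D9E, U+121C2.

U+22A1: 3-byte form → E2 8A A1.
U+20B0: 3-byte form → E2 82 B0.
U+0769: 2-byte form → DD A9.
U+C7F18: 4-byte form → F3 87 BC 98.
U+0644: 2-byte form → D9 84.
U+9C42D: 4-byte form → F2 9C 90 AD.
U+1F9C9: 4-byte form → F0 9F A7 89.
U+33D9E: 4-byte form → F0 B3 B6 9E.
U+121C2: 4-byte form → F0 92 87 82.
Concatenated (30 bytes): E2 8A A1 E2 82 B0 DD A9 F3 87 BC 98 D9 84 F2 9C 90 AD F0 9F A7 89 F0 B3 B6 9E F0 92 87 82.

E2 8A A1 E2 82 B0 DD A9 F3 87 BC 98 D9 84 F2 9C 90 AD F0 9F A7 89 F0 B3 B6 9E F0 92 87 82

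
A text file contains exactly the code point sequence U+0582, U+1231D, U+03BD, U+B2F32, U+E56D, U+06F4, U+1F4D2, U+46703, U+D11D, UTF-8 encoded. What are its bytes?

U+0582: 2-byte form → D6 82.
U+1231D: 4-byte form → F0 92 8C 9D.
U+03BD: 2-byte form → CE BD.
U+B2F32: 4-byte form → F2 B2 BC B2.
U+E56D: 3-byte form → EE 95 AD.
U+06F4: 2-byte form → DB B4.
U+1F4D2: 4-byte form → F0 9F 93 92.
U+46703: 4-byte form → F1 86 9C 83.
U+D11D: 3-byte form → ED 84 9D.
Concatenated (28 bytes): D6 82 F0 92 8C 9D CE BD F2 B2 BC B2 EE 95 AD DB B4 F0 9F 93 92 F1 86 9C 83 ED 84 9D.

D6 82 F0 92 8C 9D CE BD F2 B2 BC B2 EE 95 AD DB B4 F0 9F 93 92 F1 86 9C 83 ED 84 9D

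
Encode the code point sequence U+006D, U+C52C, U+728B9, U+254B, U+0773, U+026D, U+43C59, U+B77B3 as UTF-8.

6D EC 94 AC F1 B2 A2 B9 E2 95 8B DD B3 C9 AD F1 83 B1 99 F2 B7 9E B3

U+006D: 1-byte form → 6D.
U+C52C: 3-byte form → EC 94 AC.
U+728B9: 4-byte form → F1 B2 A2 B9.
U+254B: 3-byte form → E2 95 8B.
U+0773: 2-byte form → DD B3.
U+026D: 2-byte form → C9 AD.
U+43C59: 4-byte form → F1 83 B1 99.
U+B77B3: 4-byte form → F2 B7 9E B3.
Concatenated (23 bytes): 6D EC 94 AC F1 B2 A2 B9 E2 95 8B DD B3 C9 AD F1 83 B1 99 F2 B7 9E B3.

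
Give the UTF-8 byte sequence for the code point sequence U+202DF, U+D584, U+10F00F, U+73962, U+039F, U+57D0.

F0 A0 8B 9F ED 96 84 F4 8F 80 8F F1 B3 A5 A2 CE 9F E5 9F 90

U+202DF: 4-byte form → F0 A0 8B 9F.
U+D584: 3-byte form → ED 96 84.
U+10F00F: 4-byte form → F4 8F 80 8F.
U+73962: 4-byte form → F1 B3 A5 A2.
U+039F: 2-byte form → CE 9F.
U+57D0: 3-byte form → E5 9F 90.
Concatenated (20 bytes): F0 A0 8B 9F ED 96 84 F4 8F 80 8F F1 B3 A5 A2 CE 9F E5 9F 90.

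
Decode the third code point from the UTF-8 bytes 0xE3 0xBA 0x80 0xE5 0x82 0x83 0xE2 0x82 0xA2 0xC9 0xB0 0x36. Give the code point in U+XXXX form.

U+20A2

Offset 0: leading byte 0xE3 = 11100011 → 3-byte char #1 = E3 BA 80.
Offset 3: leading byte 0xE5 = 11100101 → 3-byte char #2 = E5 82 83.
Offset 6: leading byte 0xE2 = 11100010 → 3-byte char #3 = E2 82 A2.
Leading byte 0xE2 = 11100010 matches 1110xxxx → 3-byte sequence.
Byte 1: 0xE2 = 11100010, payload 0010 (4 bits).
Byte 2: 0x82 = 10000010 (10xxxxxx ✓), payload 000010.
Byte 3: 0xA2 = 10100010 (10xxxxxx ✓), payload 100010.
Concatenate: 0010000010100010 = 0x20A2 (16 bits → U+20A2).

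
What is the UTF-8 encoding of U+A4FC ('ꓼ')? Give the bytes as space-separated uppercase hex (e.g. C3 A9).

EA 93 BC

U+A4FC = 0xA4FC = 42236 decimal. In range U+0800–U+FFFF → 3-byte form: 1110xxxx 10xxxxxx 10xxxxxx.
Binary (16 bits): 1010010011111100.
Split 4+6+6: 1010 | 010011 | 111100.
Byte 1: 11101010 = 0xEA.
Byte 2: 10010011 = 0x93.
Byte 3: 10111100 = 0xBC.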